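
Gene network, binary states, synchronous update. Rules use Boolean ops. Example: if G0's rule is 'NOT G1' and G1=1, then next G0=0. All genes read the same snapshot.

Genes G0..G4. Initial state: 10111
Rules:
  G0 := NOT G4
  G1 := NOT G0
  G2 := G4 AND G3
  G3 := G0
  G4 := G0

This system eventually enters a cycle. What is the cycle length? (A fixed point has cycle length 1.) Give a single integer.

Step 0: 10111
Step 1: G0=NOT G4=NOT 1=0 G1=NOT G0=NOT 1=0 G2=G4&G3=1&1=1 G3=G0=1 G4=G0=1 -> 00111
Step 2: G0=NOT G4=NOT 1=0 G1=NOT G0=NOT 0=1 G2=G4&G3=1&1=1 G3=G0=0 G4=G0=0 -> 01100
Step 3: G0=NOT G4=NOT 0=1 G1=NOT G0=NOT 0=1 G2=G4&G3=0&0=0 G3=G0=0 G4=G0=0 -> 11000
Step 4: G0=NOT G4=NOT 0=1 G1=NOT G0=NOT 1=0 G2=G4&G3=0&0=0 G3=G0=1 G4=G0=1 -> 10011
Step 5: G0=NOT G4=NOT 1=0 G1=NOT G0=NOT 1=0 G2=G4&G3=1&1=1 G3=G0=1 G4=G0=1 -> 00111
State from step 5 equals state from step 1 -> cycle length 4

Answer: 4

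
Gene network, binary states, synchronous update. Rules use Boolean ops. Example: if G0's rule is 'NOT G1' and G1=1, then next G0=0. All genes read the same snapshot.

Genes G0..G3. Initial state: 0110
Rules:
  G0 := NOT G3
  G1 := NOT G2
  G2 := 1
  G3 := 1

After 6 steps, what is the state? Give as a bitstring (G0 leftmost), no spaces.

Step 1: G0=NOT G3=NOT 0=1 G1=NOT G2=NOT 1=0 G2=1(const) G3=1(const) -> 1011
Step 2: G0=NOT G3=NOT 1=0 G1=NOT G2=NOT 1=0 G2=1(const) G3=1(const) -> 0011
Step 3: G0=NOT G3=NOT 1=0 G1=NOT G2=NOT 1=0 G2=1(const) G3=1(const) -> 0011
Step 4: G0=NOT G3=NOT 1=0 G1=NOT G2=NOT 1=0 G2=1(const) G3=1(const) -> 0011
Step 5: G0=NOT G3=NOT 1=0 G1=NOT G2=NOT 1=0 G2=1(const) G3=1(const) -> 0011
Step 6: G0=NOT G3=NOT 1=0 G1=NOT G2=NOT 1=0 G2=1(const) G3=1(const) -> 0011

0011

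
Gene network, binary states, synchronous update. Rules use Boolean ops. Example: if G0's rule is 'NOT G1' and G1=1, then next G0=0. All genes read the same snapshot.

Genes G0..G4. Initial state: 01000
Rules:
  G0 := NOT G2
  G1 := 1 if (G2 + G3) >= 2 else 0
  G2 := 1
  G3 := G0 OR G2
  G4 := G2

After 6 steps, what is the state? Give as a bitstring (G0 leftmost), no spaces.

Step 1: G0=NOT G2=NOT 0=1 G1=(0+0>=2)=0 G2=1(const) G3=G0|G2=0|0=0 G4=G2=0 -> 10100
Step 2: G0=NOT G2=NOT 1=0 G1=(1+0>=2)=0 G2=1(const) G3=G0|G2=1|1=1 G4=G2=1 -> 00111
Step 3: G0=NOT G2=NOT 1=0 G1=(1+1>=2)=1 G2=1(const) G3=G0|G2=0|1=1 G4=G2=1 -> 01111
Step 4: G0=NOT G2=NOT 1=0 G1=(1+1>=2)=1 G2=1(const) G3=G0|G2=0|1=1 G4=G2=1 -> 01111
Step 5: G0=NOT G2=NOT 1=0 G1=(1+1>=2)=1 G2=1(const) G3=G0|G2=0|1=1 G4=G2=1 -> 01111
Step 6: G0=NOT G2=NOT 1=0 G1=(1+1>=2)=1 G2=1(const) G3=G0|G2=0|1=1 G4=G2=1 -> 01111

01111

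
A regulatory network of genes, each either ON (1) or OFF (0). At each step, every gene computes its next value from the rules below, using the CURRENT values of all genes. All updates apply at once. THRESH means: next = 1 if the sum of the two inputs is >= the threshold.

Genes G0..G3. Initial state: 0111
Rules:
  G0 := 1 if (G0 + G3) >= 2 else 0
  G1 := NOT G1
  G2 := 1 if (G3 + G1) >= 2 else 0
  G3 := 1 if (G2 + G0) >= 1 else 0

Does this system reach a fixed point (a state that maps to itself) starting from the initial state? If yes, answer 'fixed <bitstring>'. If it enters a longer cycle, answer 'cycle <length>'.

Answer: cycle 2

Derivation:
Step 0: 0111
Step 1: G0=(0+1>=2)=0 G1=NOT G1=NOT 1=0 G2=(1+1>=2)=1 G3=(1+0>=1)=1 -> 0011
Step 2: G0=(0+1>=2)=0 G1=NOT G1=NOT 0=1 G2=(1+0>=2)=0 G3=(1+0>=1)=1 -> 0101
Step 3: G0=(0+1>=2)=0 G1=NOT G1=NOT 1=0 G2=(1+1>=2)=1 G3=(0+0>=1)=0 -> 0010
Step 4: G0=(0+0>=2)=0 G1=NOT G1=NOT 0=1 G2=(0+0>=2)=0 G3=(1+0>=1)=1 -> 0101
Cycle of length 2 starting at step 2 -> no fixed point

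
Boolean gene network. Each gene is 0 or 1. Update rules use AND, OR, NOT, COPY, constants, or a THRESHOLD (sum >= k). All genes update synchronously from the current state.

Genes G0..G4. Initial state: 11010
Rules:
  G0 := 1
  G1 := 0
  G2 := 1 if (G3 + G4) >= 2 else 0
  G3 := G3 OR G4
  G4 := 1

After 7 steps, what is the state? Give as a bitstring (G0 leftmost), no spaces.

Step 1: G0=1(const) G1=0(const) G2=(1+0>=2)=0 G3=G3|G4=1|0=1 G4=1(const) -> 10011
Step 2: G0=1(const) G1=0(const) G2=(1+1>=2)=1 G3=G3|G4=1|1=1 G4=1(const) -> 10111
Step 3: G0=1(const) G1=0(const) G2=(1+1>=2)=1 G3=G3|G4=1|1=1 G4=1(const) -> 10111
Step 4: G0=1(const) G1=0(const) G2=(1+1>=2)=1 G3=G3|G4=1|1=1 G4=1(const) -> 10111
Step 5: G0=1(const) G1=0(const) G2=(1+1>=2)=1 G3=G3|G4=1|1=1 G4=1(const) -> 10111
Step 6: G0=1(const) G1=0(const) G2=(1+1>=2)=1 G3=G3|G4=1|1=1 G4=1(const) -> 10111
Step 7: G0=1(const) G1=0(const) G2=(1+1>=2)=1 G3=G3|G4=1|1=1 G4=1(const) -> 10111

10111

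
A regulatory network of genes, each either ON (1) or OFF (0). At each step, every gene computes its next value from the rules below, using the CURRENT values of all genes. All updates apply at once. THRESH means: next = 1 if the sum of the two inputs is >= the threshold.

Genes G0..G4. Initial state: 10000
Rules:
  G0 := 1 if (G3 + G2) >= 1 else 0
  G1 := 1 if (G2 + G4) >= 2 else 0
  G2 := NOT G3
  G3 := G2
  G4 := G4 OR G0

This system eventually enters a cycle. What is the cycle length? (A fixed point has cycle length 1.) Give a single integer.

Step 0: 10000
Step 1: G0=(0+0>=1)=0 G1=(0+0>=2)=0 G2=NOT G3=NOT 0=1 G3=G2=0 G4=G4|G0=0|1=1 -> 00101
Step 2: G0=(0+1>=1)=1 G1=(1+1>=2)=1 G2=NOT G3=NOT 0=1 G3=G2=1 G4=G4|G0=1|0=1 -> 11111
Step 3: G0=(1+1>=1)=1 G1=(1+1>=2)=1 G2=NOT G3=NOT 1=0 G3=G2=1 G4=G4|G0=1|1=1 -> 11011
Step 4: G0=(1+0>=1)=1 G1=(0+1>=2)=0 G2=NOT G3=NOT 1=0 G3=G2=0 G4=G4|G0=1|1=1 -> 10001
Step 5: G0=(0+0>=1)=0 G1=(0+1>=2)=0 G2=NOT G3=NOT 0=1 G3=G2=0 G4=G4|G0=1|1=1 -> 00101
State from step 5 equals state from step 1 -> cycle length 4

Answer: 4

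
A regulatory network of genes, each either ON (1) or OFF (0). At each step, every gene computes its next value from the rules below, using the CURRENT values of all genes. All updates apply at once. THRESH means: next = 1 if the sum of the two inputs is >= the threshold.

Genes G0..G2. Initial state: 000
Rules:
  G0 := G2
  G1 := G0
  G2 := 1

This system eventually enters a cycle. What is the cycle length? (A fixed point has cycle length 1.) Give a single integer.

Answer: 1

Derivation:
Step 0: 000
Step 1: G0=G2=0 G1=G0=0 G2=1(const) -> 001
Step 2: G0=G2=1 G1=G0=0 G2=1(const) -> 101
Step 3: G0=G2=1 G1=G0=1 G2=1(const) -> 111
Step 4: G0=G2=1 G1=G0=1 G2=1(const) -> 111
State from step 4 equals state from step 3 -> cycle length 1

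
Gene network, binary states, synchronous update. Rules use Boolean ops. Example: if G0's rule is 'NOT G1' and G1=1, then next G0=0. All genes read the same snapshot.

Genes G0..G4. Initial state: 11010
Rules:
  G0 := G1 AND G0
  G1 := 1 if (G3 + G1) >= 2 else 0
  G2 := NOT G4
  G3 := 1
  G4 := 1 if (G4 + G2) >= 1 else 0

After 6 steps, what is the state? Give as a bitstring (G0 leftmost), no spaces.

Step 1: G0=G1&G0=1&1=1 G1=(1+1>=2)=1 G2=NOT G4=NOT 0=1 G3=1(const) G4=(0+0>=1)=0 -> 11110
Step 2: G0=G1&G0=1&1=1 G1=(1+1>=2)=1 G2=NOT G4=NOT 0=1 G3=1(const) G4=(0+1>=1)=1 -> 11111
Step 3: G0=G1&G0=1&1=1 G1=(1+1>=2)=1 G2=NOT G4=NOT 1=0 G3=1(const) G4=(1+1>=1)=1 -> 11011
Step 4: G0=G1&G0=1&1=1 G1=(1+1>=2)=1 G2=NOT G4=NOT 1=0 G3=1(const) G4=(1+0>=1)=1 -> 11011
Step 5: G0=G1&G0=1&1=1 G1=(1+1>=2)=1 G2=NOT G4=NOT 1=0 G3=1(const) G4=(1+0>=1)=1 -> 11011
Step 6: G0=G1&G0=1&1=1 G1=(1+1>=2)=1 G2=NOT G4=NOT 1=0 G3=1(const) G4=(1+0>=1)=1 -> 11011

11011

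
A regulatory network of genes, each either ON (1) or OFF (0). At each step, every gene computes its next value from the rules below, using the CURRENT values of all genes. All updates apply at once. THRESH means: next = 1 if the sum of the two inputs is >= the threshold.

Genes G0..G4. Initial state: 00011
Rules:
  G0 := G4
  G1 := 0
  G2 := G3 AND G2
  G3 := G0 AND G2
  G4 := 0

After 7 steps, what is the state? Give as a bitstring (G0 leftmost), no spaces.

Step 1: G0=G4=1 G1=0(const) G2=G3&G2=1&0=0 G3=G0&G2=0&0=0 G4=0(const) -> 10000
Step 2: G0=G4=0 G1=0(const) G2=G3&G2=0&0=0 G3=G0&G2=1&0=0 G4=0(const) -> 00000
Step 3: G0=G4=0 G1=0(const) G2=G3&G2=0&0=0 G3=G0&G2=0&0=0 G4=0(const) -> 00000
Step 4: G0=G4=0 G1=0(const) G2=G3&G2=0&0=0 G3=G0&G2=0&0=0 G4=0(const) -> 00000
Step 5: G0=G4=0 G1=0(const) G2=G3&G2=0&0=0 G3=G0&G2=0&0=0 G4=0(const) -> 00000
Step 6: G0=G4=0 G1=0(const) G2=G3&G2=0&0=0 G3=G0&G2=0&0=0 G4=0(const) -> 00000
Step 7: G0=G4=0 G1=0(const) G2=G3&G2=0&0=0 G3=G0&G2=0&0=0 G4=0(const) -> 00000

00000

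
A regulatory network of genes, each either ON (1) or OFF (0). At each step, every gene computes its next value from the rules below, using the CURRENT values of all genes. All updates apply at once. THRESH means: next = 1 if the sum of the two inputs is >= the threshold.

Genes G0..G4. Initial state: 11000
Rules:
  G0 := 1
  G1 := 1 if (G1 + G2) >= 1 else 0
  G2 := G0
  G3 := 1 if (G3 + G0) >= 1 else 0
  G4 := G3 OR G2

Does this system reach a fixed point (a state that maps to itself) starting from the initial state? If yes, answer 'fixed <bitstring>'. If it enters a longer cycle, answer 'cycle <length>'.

Step 0: 11000
Step 1: G0=1(const) G1=(1+0>=1)=1 G2=G0=1 G3=(0+1>=1)=1 G4=G3|G2=0|0=0 -> 11110
Step 2: G0=1(const) G1=(1+1>=1)=1 G2=G0=1 G3=(1+1>=1)=1 G4=G3|G2=1|1=1 -> 11111
Step 3: G0=1(const) G1=(1+1>=1)=1 G2=G0=1 G3=(1+1>=1)=1 G4=G3|G2=1|1=1 -> 11111
Fixed point reached at step 2: 11111

Answer: fixed 11111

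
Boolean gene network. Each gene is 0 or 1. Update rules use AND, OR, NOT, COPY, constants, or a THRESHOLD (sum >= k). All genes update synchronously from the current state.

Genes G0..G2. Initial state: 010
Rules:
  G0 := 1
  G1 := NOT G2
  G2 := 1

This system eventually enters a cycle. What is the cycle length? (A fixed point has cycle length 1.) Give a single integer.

Step 0: 010
Step 1: G0=1(const) G1=NOT G2=NOT 0=1 G2=1(const) -> 111
Step 2: G0=1(const) G1=NOT G2=NOT 1=0 G2=1(const) -> 101
Step 3: G0=1(const) G1=NOT G2=NOT 1=0 G2=1(const) -> 101
State from step 3 equals state from step 2 -> cycle length 1

Answer: 1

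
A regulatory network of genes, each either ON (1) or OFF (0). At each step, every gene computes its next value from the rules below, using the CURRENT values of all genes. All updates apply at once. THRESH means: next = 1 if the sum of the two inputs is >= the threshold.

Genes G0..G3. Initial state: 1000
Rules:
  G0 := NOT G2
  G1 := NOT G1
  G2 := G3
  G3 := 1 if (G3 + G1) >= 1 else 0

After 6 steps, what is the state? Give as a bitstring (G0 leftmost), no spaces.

Step 1: G0=NOT G2=NOT 0=1 G1=NOT G1=NOT 0=1 G2=G3=0 G3=(0+0>=1)=0 -> 1100
Step 2: G0=NOT G2=NOT 0=1 G1=NOT G1=NOT 1=0 G2=G3=0 G3=(0+1>=1)=1 -> 1001
Step 3: G0=NOT G2=NOT 0=1 G1=NOT G1=NOT 0=1 G2=G3=1 G3=(1+0>=1)=1 -> 1111
Step 4: G0=NOT G2=NOT 1=0 G1=NOT G1=NOT 1=0 G2=G3=1 G3=(1+1>=1)=1 -> 0011
Step 5: G0=NOT G2=NOT 1=0 G1=NOT G1=NOT 0=1 G2=G3=1 G3=(1+0>=1)=1 -> 0111
Step 6: G0=NOT G2=NOT 1=0 G1=NOT G1=NOT 1=0 G2=G3=1 G3=(1+1>=1)=1 -> 0011

0011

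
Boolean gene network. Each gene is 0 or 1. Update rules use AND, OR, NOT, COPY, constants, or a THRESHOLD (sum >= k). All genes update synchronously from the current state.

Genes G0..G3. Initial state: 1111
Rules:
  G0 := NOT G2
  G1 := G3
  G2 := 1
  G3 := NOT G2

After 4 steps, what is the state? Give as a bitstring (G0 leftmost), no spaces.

Step 1: G0=NOT G2=NOT 1=0 G1=G3=1 G2=1(const) G3=NOT G2=NOT 1=0 -> 0110
Step 2: G0=NOT G2=NOT 1=0 G1=G3=0 G2=1(const) G3=NOT G2=NOT 1=0 -> 0010
Step 3: G0=NOT G2=NOT 1=0 G1=G3=0 G2=1(const) G3=NOT G2=NOT 1=0 -> 0010
Step 4: G0=NOT G2=NOT 1=0 G1=G3=0 G2=1(const) G3=NOT G2=NOT 1=0 -> 0010

0010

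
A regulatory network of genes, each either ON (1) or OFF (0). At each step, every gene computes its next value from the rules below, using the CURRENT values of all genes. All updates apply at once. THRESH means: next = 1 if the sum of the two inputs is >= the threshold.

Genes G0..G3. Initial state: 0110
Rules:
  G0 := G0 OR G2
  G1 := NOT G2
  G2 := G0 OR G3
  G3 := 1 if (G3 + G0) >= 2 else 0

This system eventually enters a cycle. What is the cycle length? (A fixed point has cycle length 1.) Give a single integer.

Step 0: 0110
Step 1: G0=G0|G2=0|1=1 G1=NOT G2=NOT 1=0 G2=G0|G3=0|0=0 G3=(0+0>=2)=0 -> 1000
Step 2: G0=G0|G2=1|0=1 G1=NOT G2=NOT 0=1 G2=G0|G3=1|0=1 G3=(0+1>=2)=0 -> 1110
Step 3: G0=G0|G2=1|1=1 G1=NOT G2=NOT 1=0 G2=G0|G3=1|0=1 G3=(0+1>=2)=0 -> 1010
Step 4: G0=G0|G2=1|1=1 G1=NOT G2=NOT 1=0 G2=G0|G3=1|0=1 G3=(0+1>=2)=0 -> 1010
State from step 4 equals state from step 3 -> cycle length 1

Answer: 1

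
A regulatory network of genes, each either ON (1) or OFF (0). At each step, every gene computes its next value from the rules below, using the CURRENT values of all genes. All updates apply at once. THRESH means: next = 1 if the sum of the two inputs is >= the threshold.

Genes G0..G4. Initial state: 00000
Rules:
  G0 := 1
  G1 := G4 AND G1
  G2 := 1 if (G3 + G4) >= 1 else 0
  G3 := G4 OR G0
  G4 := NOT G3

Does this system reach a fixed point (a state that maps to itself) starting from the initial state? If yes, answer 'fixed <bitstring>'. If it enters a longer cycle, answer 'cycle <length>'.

Answer: fixed 10110

Derivation:
Step 0: 00000
Step 1: G0=1(const) G1=G4&G1=0&0=0 G2=(0+0>=1)=0 G3=G4|G0=0|0=0 G4=NOT G3=NOT 0=1 -> 10001
Step 2: G0=1(const) G1=G4&G1=1&0=0 G2=(0+1>=1)=1 G3=G4|G0=1|1=1 G4=NOT G3=NOT 0=1 -> 10111
Step 3: G0=1(const) G1=G4&G1=1&0=0 G2=(1+1>=1)=1 G3=G4|G0=1|1=1 G4=NOT G3=NOT 1=0 -> 10110
Step 4: G0=1(const) G1=G4&G1=0&0=0 G2=(1+0>=1)=1 G3=G4|G0=0|1=1 G4=NOT G3=NOT 1=0 -> 10110
Fixed point reached at step 3: 10110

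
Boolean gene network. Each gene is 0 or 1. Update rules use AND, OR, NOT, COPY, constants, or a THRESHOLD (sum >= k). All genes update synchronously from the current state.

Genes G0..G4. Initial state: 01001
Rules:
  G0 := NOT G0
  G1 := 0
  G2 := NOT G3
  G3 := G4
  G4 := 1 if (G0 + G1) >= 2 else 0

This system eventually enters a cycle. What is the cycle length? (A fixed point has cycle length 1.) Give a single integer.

Answer: 2

Derivation:
Step 0: 01001
Step 1: G0=NOT G0=NOT 0=1 G1=0(const) G2=NOT G3=NOT 0=1 G3=G4=1 G4=(0+1>=2)=0 -> 10110
Step 2: G0=NOT G0=NOT 1=0 G1=0(const) G2=NOT G3=NOT 1=0 G3=G4=0 G4=(1+0>=2)=0 -> 00000
Step 3: G0=NOT G0=NOT 0=1 G1=0(const) G2=NOT G3=NOT 0=1 G3=G4=0 G4=(0+0>=2)=0 -> 10100
Step 4: G0=NOT G0=NOT 1=0 G1=0(const) G2=NOT G3=NOT 0=1 G3=G4=0 G4=(1+0>=2)=0 -> 00100
Step 5: G0=NOT G0=NOT 0=1 G1=0(const) G2=NOT G3=NOT 0=1 G3=G4=0 G4=(0+0>=2)=0 -> 10100
State from step 5 equals state from step 3 -> cycle length 2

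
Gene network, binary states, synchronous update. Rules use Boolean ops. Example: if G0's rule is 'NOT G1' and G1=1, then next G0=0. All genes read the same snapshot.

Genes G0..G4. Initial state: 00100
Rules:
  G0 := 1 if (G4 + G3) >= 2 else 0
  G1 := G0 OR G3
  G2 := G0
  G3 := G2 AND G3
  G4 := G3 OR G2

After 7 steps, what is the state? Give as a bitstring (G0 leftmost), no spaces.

Step 1: G0=(0+0>=2)=0 G1=G0|G3=0|0=0 G2=G0=0 G3=G2&G3=1&0=0 G4=G3|G2=0|1=1 -> 00001
Step 2: G0=(1+0>=2)=0 G1=G0|G3=0|0=0 G2=G0=0 G3=G2&G3=0&0=0 G4=G3|G2=0|0=0 -> 00000
Step 3: G0=(0+0>=2)=0 G1=G0|G3=0|0=0 G2=G0=0 G3=G2&G3=0&0=0 G4=G3|G2=0|0=0 -> 00000
Step 4: G0=(0+0>=2)=0 G1=G0|G3=0|0=0 G2=G0=0 G3=G2&G3=0&0=0 G4=G3|G2=0|0=0 -> 00000
Step 5: G0=(0+0>=2)=0 G1=G0|G3=0|0=0 G2=G0=0 G3=G2&G3=0&0=0 G4=G3|G2=0|0=0 -> 00000
Step 6: G0=(0+0>=2)=0 G1=G0|G3=0|0=0 G2=G0=0 G3=G2&G3=0&0=0 G4=G3|G2=0|0=0 -> 00000
Step 7: G0=(0+0>=2)=0 G1=G0|G3=0|0=0 G2=G0=0 G3=G2&G3=0&0=0 G4=G3|G2=0|0=0 -> 00000

00000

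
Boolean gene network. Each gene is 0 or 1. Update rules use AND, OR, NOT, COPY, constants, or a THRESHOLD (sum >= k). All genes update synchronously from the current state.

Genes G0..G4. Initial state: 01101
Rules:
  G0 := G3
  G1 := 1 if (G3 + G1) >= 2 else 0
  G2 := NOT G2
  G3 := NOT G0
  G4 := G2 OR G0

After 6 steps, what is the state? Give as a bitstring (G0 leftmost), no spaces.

Step 1: G0=G3=0 G1=(0+1>=2)=0 G2=NOT G2=NOT 1=0 G3=NOT G0=NOT 0=1 G4=G2|G0=1|0=1 -> 00011
Step 2: G0=G3=1 G1=(1+0>=2)=0 G2=NOT G2=NOT 0=1 G3=NOT G0=NOT 0=1 G4=G2|G0=0|0=0 -> 10110
Step 3: G0=G3=1 G1=(1+0>=2)=0 G2=NOT G2=NOT 1=0 G3=NOT G0=NOT 1=0 G4=G2|G0=1|1=1 -> 10001
Step 4: G0=G3=0 G1=(0+0>=2)=0 G2=NOT G2=NOT 0=1 G3=NOT G0=NOT 1=0 G4=G2|G0=0|1=1 -> 00101
Step 5: G0=G3=0 G1=(0+0>=2)=0 G2=NOT G2=NOT 1=0 G3=NOT G0=NOT 0=1 G4=G2|G0=1|0=1 -> 00011
Step 6: G0=G3=1 G1=(1+0>=2)=0 G2=NOT G2=NOT 0=1 G3=NOT G0=NOT 0=1 G4=G2|G0=0|0=0 -> 10110

10110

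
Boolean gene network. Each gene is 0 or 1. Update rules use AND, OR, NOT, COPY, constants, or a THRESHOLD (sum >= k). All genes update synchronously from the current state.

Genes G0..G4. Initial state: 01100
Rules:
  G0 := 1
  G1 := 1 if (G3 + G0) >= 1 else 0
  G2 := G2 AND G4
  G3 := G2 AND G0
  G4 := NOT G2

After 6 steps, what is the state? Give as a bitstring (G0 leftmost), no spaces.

Step 1: G0=1(const) G1=(0+0>=1)=0 G2=G2&G4=1&0=0 G3=G2&G0=1&0=0 G4=NOT G2=NOT 1=0 -> 10000
Step 2: G0=1(const) G1=(0+1>=1)=1 G2=G2&G4=0&0=0 G3=G2&G0=0&1=0 G4=NOT G2=NOT 0=1 -> 11001
Step 3: G0=1(const) G1=(0+1>=1)=1 G2=G2&G4=0&1=0 G3=G2&G0=0&1=0 G4=NOT G2=NOT 0=1 -> 11001
Step 4: G0=1(const) G1=(0+1>=1)=1 G2=G2&G4=0&1=0 G3=G2&G0=0&1=0 G4=NOT G2=NOT 0=1 -> 11001
Step 5: G0=1(const) G1=(0+1>=1)=1 G2=G2&G4=0&1=0 G3=G2&G0=0&1=0 G4=NOT G2=NOT 0=1 -> 11001
Step 6: G0=1(const) G1=(0+1>=1)=1 G2=G2&G4=0&1=0 G3=G2&G0=0&1=0 G4=NOT G2=NOT 0=1 -> 11001

11001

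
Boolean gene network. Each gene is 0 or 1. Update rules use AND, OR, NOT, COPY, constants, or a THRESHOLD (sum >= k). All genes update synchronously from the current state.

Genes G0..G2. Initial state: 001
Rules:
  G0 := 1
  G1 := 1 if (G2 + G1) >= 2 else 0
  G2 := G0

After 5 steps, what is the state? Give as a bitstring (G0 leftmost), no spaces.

Step 1: G0=1(const) G1=(1+0>=2)=0 G2=G0=0 -> 100
Step 2: G0=1(const) G1=(0+0>=2)=0 G2=G0=1 -> 101
Step 3: G0=1(const) G1=(1+0>=2)=0 G2=G0=1 -> 101
Step 4: G0=1(const) G1=(1+0>=2)=0 G2=G0=1 -> 101
Step 5: G0=1(const) G1=(1+0>=2)=0 G2=G0=1 -> 101

101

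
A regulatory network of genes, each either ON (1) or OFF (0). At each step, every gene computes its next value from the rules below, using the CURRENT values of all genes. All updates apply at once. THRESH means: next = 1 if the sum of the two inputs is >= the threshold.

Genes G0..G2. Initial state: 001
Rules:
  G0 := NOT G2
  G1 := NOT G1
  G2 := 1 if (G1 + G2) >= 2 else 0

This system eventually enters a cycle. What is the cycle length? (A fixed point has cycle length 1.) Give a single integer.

Step 0: 001
Step 1: G0=NOT G2=NOT 1=0 G1=NOT G1=NOT 0=1 G2=(0+1>=2)=0 -> 010
Step 2: G0=NOT G2=NOT 0=1 G1=NOT G1=NOT 1=0 G2=(1+0>=2)=0 -> 100
Step 3: G0=NOT G2=NOT 0=1 G1=NOT G1=NOT 0=1 G2=(0+0>=2)=0 -> 110
Step 4: G0=NOT G2=NOT 0=1 G1=NOT G1=NOT 1=0 G2=(1+0>=2)=0 -> 100
State from step 4 equals state from step 2 -> cycle length 2

Answer: 2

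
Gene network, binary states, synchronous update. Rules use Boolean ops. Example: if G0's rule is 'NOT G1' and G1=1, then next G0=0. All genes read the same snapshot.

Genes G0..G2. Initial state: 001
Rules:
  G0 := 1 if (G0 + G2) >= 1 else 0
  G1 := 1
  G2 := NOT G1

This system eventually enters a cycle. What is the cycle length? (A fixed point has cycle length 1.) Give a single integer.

Step 0: 001
Step 1: G0=(0+1>=1)=1 G1=1(const) G2=NOT G1=NOT 0=1 -> 111
Step 2: G0=(1+1>=1)=1 G1=1(const) G2=NOT G1=NOT 1=0 -> 110
Step 3: G0=(1+0>=1)=1 G1=1(const) G2=NOT G1=NOT 1=0 -> 110
State from step 3 equals state from step 2 -> cycle length 1

Answer: 1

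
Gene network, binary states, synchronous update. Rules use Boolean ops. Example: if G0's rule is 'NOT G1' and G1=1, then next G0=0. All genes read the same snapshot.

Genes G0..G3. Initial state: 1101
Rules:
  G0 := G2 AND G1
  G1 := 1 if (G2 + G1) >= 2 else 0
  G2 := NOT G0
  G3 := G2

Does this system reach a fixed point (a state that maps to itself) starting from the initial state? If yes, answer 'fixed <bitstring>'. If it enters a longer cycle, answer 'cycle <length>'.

Step 0: 1101
Step 1: G0=G2&G1=0&1=0 G1=(0+1>=2)=0 G2=NOT G0=NOT 1=0 G3=G2=0 -> 0000
Step 2: G0=G2&G1=0&0=0 G1=(0+0>=2)=0 G2=NOT G0=NOT 0=1 G3=G2=0 -> 0010
Step 3: G0=G2&G1=1&0=0 G1=(1+0>=2)=0 G2=NOT G0=NOT 0=1 G3=G2=1 -> 0011
Step 4: G0=G2&G1=1&0=0 G1=(1+0>=2)=0 G2=NOT G0=NOT 0=1 G3=G2=1 -> 0011
Fixed point reached at step 3: 0011

Answer: fixed 0011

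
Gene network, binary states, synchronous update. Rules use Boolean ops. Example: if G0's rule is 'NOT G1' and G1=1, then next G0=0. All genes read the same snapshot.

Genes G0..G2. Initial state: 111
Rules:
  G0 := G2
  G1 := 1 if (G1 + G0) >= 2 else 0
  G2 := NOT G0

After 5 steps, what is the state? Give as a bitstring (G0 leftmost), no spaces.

Step 1: G0=G2=1 G1=(1+1>=2)=1 G2=NOT G0=NOT 1=0 -> 110
Step 2: G0=G2=0 G1=(1+1>=2)=1 G2=NOT G0=NOT 1=0 -> 010
Step 3: G0=G2=0 G1=(1+0>=2)=0 G2=NOT G0=NOT 0=1 -> 001
Step 4: G0=G2=1 G1=(0+0>=2)=0 G2=NOT G0=NOT 0=1 -> 101
Step 5: G0=G2=1 G1=(0+1>=2)=0 G2=NOT G0=NOT 1=0 -> 100

100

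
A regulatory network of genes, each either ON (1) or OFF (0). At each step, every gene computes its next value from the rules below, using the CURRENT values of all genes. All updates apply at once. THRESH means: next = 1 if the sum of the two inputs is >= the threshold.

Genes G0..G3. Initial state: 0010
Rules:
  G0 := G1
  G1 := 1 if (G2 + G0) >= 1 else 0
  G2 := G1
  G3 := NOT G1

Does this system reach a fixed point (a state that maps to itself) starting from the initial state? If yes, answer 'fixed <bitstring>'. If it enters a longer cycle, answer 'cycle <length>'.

Answer: cycle 2

Derivation:
Step 0: 0010
Step 1: G0=G1=0 G1=(1+0>=1)=1 G2=G1=0 G3=NOT G1=NOT 0=1 -> 0101
Step 2: G0=G1=1 G1=(0+0>=1)=0 G2=G1=1 G3=NOT G1=NOT 1=0 -> 1010
Step 3: G0=G1=0 G1=(1+1>=1)=1 G2=G1=0 G3=NOT G1=NOT 0=1 -> 0101
Cycle of length 2 starting at step 1 -> no fixed point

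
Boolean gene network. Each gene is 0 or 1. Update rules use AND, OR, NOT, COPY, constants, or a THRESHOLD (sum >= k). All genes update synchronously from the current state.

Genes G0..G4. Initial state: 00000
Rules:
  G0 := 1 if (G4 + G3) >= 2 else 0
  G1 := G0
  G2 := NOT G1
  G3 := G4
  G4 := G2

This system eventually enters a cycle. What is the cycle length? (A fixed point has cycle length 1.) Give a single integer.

Step 0: 00000
Step 1: G0=(0+0>=2)=0 G1=G0=0 G2=NOT G1=NOT 0=1 G3=G4=0 G4=G2=0 -> 00100
Step 2: G0=(0+0>=2)=0 G1=G0=0 G2=NOT G1=NOT 0=1 G3=G4=0 G4=G2=1 -> 00101
Step 3: G0=(1+0>=2)=0 G1=G0=0 G2=NOT G1=NOT 0=1 G3=G4=1 G4=G2=1 -> 00111
Step 4: G0=(1+1>=2)=1 G1=G0=0 G2=NOT G1=NOT 0=1 G3=G4=1 G4=G2=1 -> 10111
Step 5: G0=(1+1>=2)=1 G1=G0=1 G2=NOT G1=NOT 0=1 G3=G4=1 G4=G2=1 -> 11111
Step 6: G0=(1+1>=2)=1 G1=G0=1 G2=NOT G1=NOT 1=0 G3=G4=1 G4=G2=1 -> 11011
Step 7: G0=(1+1>=2)=1 G1=G0=1 G2=NOT G1=NOT 1=0 G3=G4=1 G4=G2=0 -> 11010
Step 8: G0=(0+1>=2)=0 G1=G0=1 G2=NOT G1=NOT 1=0 G3=G4=0 G4=G2=0 -> 01000
Step 9: G0=(0+0>=2)=0 G1=G0=0 G2=NOT G1=NOT 1=0 G3=G4=0 G4=G2=0 -> 00000
State from step 9 equals state from step 0 -> cycle length 9

Answer: 9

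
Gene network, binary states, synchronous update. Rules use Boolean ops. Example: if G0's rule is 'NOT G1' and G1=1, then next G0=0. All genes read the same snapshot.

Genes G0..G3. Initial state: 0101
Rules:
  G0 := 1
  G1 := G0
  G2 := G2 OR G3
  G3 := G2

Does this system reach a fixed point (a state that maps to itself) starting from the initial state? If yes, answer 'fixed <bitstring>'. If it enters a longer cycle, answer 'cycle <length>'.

Answer: fixed 1111

Derivation:
Step 0: 0101
Step 1: G0=1(const) G1=G0=0 G2=G2|G3=0|1=1 G3=G2=0 -> 1010
Step 2: G0=1(const) G1=G0=1 G2=G2|G3=1|0=1 G3=G2=1 -> 1111
Step 3: G0=1(const) G1=G0=1 G2=G2|G3=1|1=1 G3=G2=1 -> 1111
Fixed point reached at step 2: 1111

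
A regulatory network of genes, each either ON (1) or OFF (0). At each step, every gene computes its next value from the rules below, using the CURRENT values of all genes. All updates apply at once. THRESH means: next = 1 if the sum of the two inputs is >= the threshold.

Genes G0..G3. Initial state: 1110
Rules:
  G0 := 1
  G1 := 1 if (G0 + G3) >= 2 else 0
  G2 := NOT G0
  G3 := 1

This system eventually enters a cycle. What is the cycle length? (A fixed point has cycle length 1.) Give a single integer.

Answer: 1

Derivation:
Step 0: 1110
Step 1: G0=1(const) G1=(1+0>=2)=0 G2=NOT G0=NOT 1=0 G3=1(const) -> 1001
Step 2: G0=1(const) G1=(1+1>=2)=1 G2=NOT G0=NOT 1=0 G3=1(const) -> 1101
Step 3: G0=1(const) G1=(1+1>=2)=1 G2=NOT G0=NOT 1=0 G3=1(const) -> 1101
State from step 3 equals state from step 2 -> cycle length 1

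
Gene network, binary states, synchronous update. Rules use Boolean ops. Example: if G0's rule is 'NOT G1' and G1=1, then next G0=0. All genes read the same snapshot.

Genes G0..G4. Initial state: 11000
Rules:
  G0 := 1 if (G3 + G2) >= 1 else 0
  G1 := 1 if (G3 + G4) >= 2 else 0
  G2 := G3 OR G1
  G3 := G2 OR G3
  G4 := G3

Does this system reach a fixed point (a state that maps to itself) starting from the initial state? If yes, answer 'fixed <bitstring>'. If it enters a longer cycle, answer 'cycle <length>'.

Step 0: 11000
Step 1: G0=(0+0>=1)=0 G1=(0+0>=2)=0 G2=G3|G1=0|1=1 G3=G2|G3=0|0=0 G4=G3=0 -> 00100
Step 2: G0=(0+1>=1)=1 G1=(0+0>=2)=0 G2=G3|G1=0|0=0 G3=G2|G3=1|0=1 G4=G3=0 -> 10010
Step 3: G0=(1+0>=1)=1 G1=(1+0>=2)=0 G2=G3|G1=1|0=1 G3=G2|G3=0|1=1 G4=G3=1 -> 10111
Step 4: G0=(1+1>=1)=1 G1=(1+1>=2)=1 G2=G3|G1=1|0=1 G3=G2|G3=1|1=1 G4=G3=1 -> 11111
Step 5: G0=(1+1>=1)=1 G1=(1+1>=2)=1 G2=G3|G1=1|1=1 G3=G2|G3=1|1=1 G4=G3=1 -> 11111
Fixed point reached at step 4: 11111

Answer: fixed 11111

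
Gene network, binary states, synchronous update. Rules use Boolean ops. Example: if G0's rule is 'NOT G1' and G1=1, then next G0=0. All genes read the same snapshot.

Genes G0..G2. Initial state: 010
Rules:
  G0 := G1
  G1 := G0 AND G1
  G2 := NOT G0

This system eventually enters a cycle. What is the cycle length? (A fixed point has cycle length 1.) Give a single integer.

Step 0: 010
Step 1: G0=G1=1 G1=G0&G1=0&1=0 G2=NOT G0=NOT 0=1 -> 101
Step 2: G0=G1=0 G1=G0&G1=1&0=0 G2=NOT G0=NOT 1=0 -> 000
Step 3: G0=G1=0 G1=G0&G1=0&0=0 G2=NOT G0=NOT 0=1 -> 001
Step 4: G0=G1=0 G1=G0&G1=0&0=0 G2=NOT G0=NOT 0=1 -> 001
State from step 4 equals state from step 3 -> cycle length 1

Answer: 1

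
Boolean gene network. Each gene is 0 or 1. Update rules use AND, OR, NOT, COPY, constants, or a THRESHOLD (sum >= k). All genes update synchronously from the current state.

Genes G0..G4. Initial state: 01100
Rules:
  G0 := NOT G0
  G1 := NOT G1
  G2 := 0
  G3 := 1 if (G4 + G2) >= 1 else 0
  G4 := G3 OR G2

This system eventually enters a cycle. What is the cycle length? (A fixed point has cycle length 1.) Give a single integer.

Answer: 2

Derivation:
Step 0: 01100
Step 1: G0=NOT G0=NOT 0=1 G1=NOT G1=NOT 1=0 G2=0(const) G3=(0+1>=1)=1 G4=G3|G2=0|1=1 -> 10011
Step 2: G0=NOT G0=NOT 1=0 G1=NOT G1=NOT 0=1 G2=0(const) G3=(1+0>=1)=1 G4=G3|G2=1|0=1 -> 01011
Step 3: G0=NOT G0=NOT 0=1 G1=NOT G1=NOT 1=0 G2=0(const) G3=(1+0>=1)=1 G4=G3|G2=1|0=1 -> 10011
State from step 3 equals state from step 1 -> cycle length 2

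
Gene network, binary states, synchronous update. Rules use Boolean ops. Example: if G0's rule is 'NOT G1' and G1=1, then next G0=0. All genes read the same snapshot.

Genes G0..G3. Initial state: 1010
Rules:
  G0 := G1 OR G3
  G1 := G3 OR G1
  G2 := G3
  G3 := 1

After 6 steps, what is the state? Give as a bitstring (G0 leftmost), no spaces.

Step 1: G0=G1|G3=0|0=0 G1=G3|G1=0|0=0 G2=G3=0 G3=1(const) -> 0001
Step 2: G0=G1|G3=0|1=1 G1=G3|G1=1|0=1 G2=G3=1 G3=1(const) -> 1111
Step 3: G0=G1|G3=1|1=1 G1=G3|G1=1|1=1 G2=G3=1 G3=1(const) -> 1111
Step 4: G0=G1|G3=1|1=1 G1=G3|G1=1|1=1 G2=G3=1 G3=1(const) -> 1111
Step 5: G0=G1|G3=1|1=1 G1=G3|G1=1|1=1 G2=G3=1 G3=1(const) -> 1111
Step 6: G0=G1|G3=1|1=1 G1=G3|G1=1|1=1 G2=G3=1 G3=1(const) -> 1111

1111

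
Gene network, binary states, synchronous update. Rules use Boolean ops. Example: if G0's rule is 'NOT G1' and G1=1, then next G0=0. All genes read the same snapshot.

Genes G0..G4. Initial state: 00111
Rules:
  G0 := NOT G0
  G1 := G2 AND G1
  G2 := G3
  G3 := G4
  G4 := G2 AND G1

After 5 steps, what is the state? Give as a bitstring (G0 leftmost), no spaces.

Step 1: G0=NOT G0=NOT 0=1 G1=G2&G1=1&0=0 G2=G3=1 G3=G4=1 G4=G2&G1=1&0=0 -> 10110
Step 2: G0=NOT G0=NOT 1=0 G1=G2&G1=1&0=0 G2=G3=1 G3=G4=0 G4=G2&G1=1&0=0 -> 00100
Step 3: G0=NOT G0=NOT 0=1 G1=G2&G1=1&0=0 G2=G3=0 G3=G4=0 G4=G2&G1=1&0=0 -> 10000
Step 4: G0=NOT G0=NOT 1=0 G1=G2&G1=0&0=0 G2=G3=0 G3=G4=0 G4=G2&G1=0&0=0 -> 00000
Step 5: G0=NOT G0=NOT 0=1 G1=G2&G1=0&0=0 G2=G3=0 G3=G4=0 G4=G2&G1=0&0=0 -> 10000

10000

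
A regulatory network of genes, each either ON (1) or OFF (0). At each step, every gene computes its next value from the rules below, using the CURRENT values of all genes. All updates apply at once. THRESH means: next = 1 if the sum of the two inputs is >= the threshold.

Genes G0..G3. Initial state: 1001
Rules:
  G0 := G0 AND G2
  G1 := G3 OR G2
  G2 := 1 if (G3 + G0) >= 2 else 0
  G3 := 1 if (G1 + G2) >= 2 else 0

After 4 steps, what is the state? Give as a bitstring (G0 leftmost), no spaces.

Step 1: G0=G0&G2=1&0=0 G1=G3|G2=1|0=1 G2=(1+1>=2)=1 G3=(0+0>=2)=0 -> 0110
Step 2: G0=G0&G2=0&1=0 G1=G3|G2=0|1=1 G2=(0+0>=2)=0 G3=(1+1>=2)=1 -> 0101
Step 3: G0=G0&G2=0&0=0 G1=G3|G2=1|0=1 G2=(1+0>=2)=0 G3=(1+0>=2)=0 -> 0100
Step 4: G0=G0&G2=0&0=0 G1=G3|G2=0|0=0 G2=(0+0>=2)=0 G3=(1+0>=2)=0 -> 0000

0000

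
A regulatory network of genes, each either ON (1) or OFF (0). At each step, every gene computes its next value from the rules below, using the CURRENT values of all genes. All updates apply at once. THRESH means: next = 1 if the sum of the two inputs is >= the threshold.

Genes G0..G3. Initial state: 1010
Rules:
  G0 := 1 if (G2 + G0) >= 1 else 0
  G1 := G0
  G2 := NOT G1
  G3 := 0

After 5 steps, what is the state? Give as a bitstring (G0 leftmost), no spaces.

Step 1: G0=(1+1>=1)=1 G1=G0=1 G2=NOT G1=NOT 0=1 G3=0(const) -> 1110
Step 2: G0=(1+1>=1)=1 G1=G0=1 G2=NOT G1=NOT 1=0 G3=0(const) -> 1100
Step 3: G0=(0+1>=1)=1 G1=G0=1 G2=NOT G1=NOT 1=0 G3=0(const) -> 1100
Step 4: G0=(0+1>=1)=1 G1=G0=1 G2=NOT G1=NOT 1=0 G3=0(const) -> 1100
Step 5: G0=(0+1>=1)=1 G1=G0=1 G2=NOT G1=NOT 1=0 G3=0(const) -> 1100

1100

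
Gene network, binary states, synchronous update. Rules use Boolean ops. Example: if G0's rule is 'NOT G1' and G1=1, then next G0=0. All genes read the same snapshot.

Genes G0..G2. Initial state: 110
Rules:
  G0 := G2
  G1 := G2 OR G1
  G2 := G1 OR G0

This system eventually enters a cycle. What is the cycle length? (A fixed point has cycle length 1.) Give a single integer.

Answer: 1

Derivation:
Step 0: 110
Step 1: G0=G2=0 G1=G2|G1=0|1=1 G2=G1|G0=1|1=1 -> 011
Step 2: G0=G2=1 G1=G2|G1=1|1=1 G2=G1|G0=1|0=1 -> 111
Step 3: G0=G2=1 G1=G2|G1=1|1=1 G2=G1|G0=1|1=1 -> 111
State from step 3 equals state from step 2 -> cycle length 1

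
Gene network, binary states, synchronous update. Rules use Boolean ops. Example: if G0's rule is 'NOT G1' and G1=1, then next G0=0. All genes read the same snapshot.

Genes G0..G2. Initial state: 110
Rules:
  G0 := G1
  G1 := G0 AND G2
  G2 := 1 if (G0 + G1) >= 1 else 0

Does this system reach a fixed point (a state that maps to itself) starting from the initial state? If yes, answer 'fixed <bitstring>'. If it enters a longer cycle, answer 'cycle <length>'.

Step 0: 110
Step 1: G0=G1=1 G1=G0&G2=1&0=0 G2=(1+1>=1)=1 -> 101
Step 2: G0=G1=0 G1=G0&G2=1&1=1 G2=(1+0>=1)=1 -> 011
Step 3: G0=G1=1 G1=G0&G2=0&1=0 G2=(0+1>=1)=1 -> 101
Cycle of length 2 starting at step 1 -> no fixed point

Answer: cycle 2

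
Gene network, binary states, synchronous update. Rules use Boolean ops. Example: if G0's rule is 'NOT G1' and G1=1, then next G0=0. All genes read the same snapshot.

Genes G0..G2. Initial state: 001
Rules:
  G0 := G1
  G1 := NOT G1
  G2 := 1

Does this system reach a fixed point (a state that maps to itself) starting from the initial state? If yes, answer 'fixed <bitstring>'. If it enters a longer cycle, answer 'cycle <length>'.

Step 0: 001
Step 1: G0=G1=0 G1=NOT G1=NOT 0=1 G2=1(const) -> 011
Step 2: G0=G1=1 G1=NOT G1=NOT 1=0 G2=1(const) -> 101
Step 3: G0=G1=0 G1=NOT G1=NOT 0=1 G2=1(const) -> 011
Cycle of length 2 starting at step 1 -> no fixed point

Answer: cycle 2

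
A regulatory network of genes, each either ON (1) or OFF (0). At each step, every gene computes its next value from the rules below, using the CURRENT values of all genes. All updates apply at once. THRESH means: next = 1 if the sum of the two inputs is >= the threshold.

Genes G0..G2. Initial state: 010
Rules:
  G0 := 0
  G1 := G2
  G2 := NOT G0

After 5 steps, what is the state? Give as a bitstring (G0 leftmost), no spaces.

Step 1: G0=0(const) G1=G2=0 G2=NOT G0=NOT 0=1 -> 001
Step 2: G0=0(const) G1=G2=1 G2=NOT G0=NOT 0=1 -> 011
Step 3: G0=0(const) G1=G2=1 G2=NOT G0=NOT 0=1 -> 011
Step 4: G0=0(const) G1=G2=1 G2=NOT G0=NOT 0=1 -> 011
Step 5: G0=0(const) G1=G2=1 G2=NOT G0=NOT 0=1 -> 011

011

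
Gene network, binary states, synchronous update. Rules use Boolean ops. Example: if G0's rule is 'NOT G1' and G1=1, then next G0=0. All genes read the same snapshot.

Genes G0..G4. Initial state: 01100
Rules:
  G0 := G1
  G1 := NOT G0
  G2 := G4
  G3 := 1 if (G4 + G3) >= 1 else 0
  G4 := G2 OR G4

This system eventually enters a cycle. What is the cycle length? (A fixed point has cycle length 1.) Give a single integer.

Answer: 4

Derivation:
Step 0: 01100
Step 1: G0=G1=1 G1=NOT G0=NOT 0=1 G2=G4=0 G3=(0+0>=1)=0 G4=G2|G4=1|0=1 -> 11001
Step 2: G0=G1=1 G1=NOT G0=NOT 1=0 G2=G4=1 G3=(1+0>=1)=1 G4=G2|G4=0|1=1 -> 10111
Step 3: G0=G1=0 G1=NOT G0=NOT 1=0 G2=G4=1 G3=(1+1>=1)=1 G4=G2|G4=1|1=1 -> 00111
Step 4: G0=G1=0 G1=NOT G0=NOT 0=1 G2=G4=1 G3=(1+1>=1)=1 G4=G2|G4=1|1=1 -> 01111
Step 5: G0=G1=1 G1=NOT G0=NOT 0=1 G2=G4=1 G3=(1+1>=1)=1 G4=G2|G4=1|1=1 -> 11111
Step 6: G0=G1=1 G1=NOT G0=NOT 1=0 G2=G4=1 G3=(1+1>=1)=1 G4=G2|G4=1|1=1 -> 10111
State from step 6 equals state from step 2 -> cycle length 4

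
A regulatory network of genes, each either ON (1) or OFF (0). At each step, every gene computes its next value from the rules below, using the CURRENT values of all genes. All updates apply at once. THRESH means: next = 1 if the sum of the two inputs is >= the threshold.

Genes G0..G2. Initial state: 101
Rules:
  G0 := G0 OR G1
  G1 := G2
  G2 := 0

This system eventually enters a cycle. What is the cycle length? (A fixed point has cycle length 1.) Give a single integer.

Step 0: 101
Step 1: G0=G0|G1=1|0=1 G1=G2=1 G2=0(const) -> 110
Step 2: G0=G0|G1=1|1=1 G1=G2=0 G2=0(const) -> 100
Step 3: G0=G0|G1=1|0=1 G1=G2=0 G2=0(const) -> 100
State from step 3 equals state from step 2 -> cycle length 1

Answer: 1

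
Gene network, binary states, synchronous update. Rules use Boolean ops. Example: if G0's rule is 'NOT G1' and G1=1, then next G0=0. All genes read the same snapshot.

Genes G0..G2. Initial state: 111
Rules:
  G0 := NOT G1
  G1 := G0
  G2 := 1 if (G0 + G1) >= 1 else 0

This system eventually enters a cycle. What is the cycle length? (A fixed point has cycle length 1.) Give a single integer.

Step 0: 111
Step 1: G0=NOT G1=NOT 1=0 G1=G0=1 G2=(1+1>=1)=1 -> 011
Step 2: G0=NOT G1=NOT 1=0 G1=G0=0 G2=(0+1>=1)=1 -> 001
Step 3: G0=NOT G1=NOT 0=1 G1=G0=0 G2=(0+0>=1)=0 -> 100
Step 4: G0=NOT G1=NOT 0=1 G1=G0=1 G2=(1+0>=1)=1 -> 111
State from step 4 equals state from step 0 -> cycle length 4

Answer: 4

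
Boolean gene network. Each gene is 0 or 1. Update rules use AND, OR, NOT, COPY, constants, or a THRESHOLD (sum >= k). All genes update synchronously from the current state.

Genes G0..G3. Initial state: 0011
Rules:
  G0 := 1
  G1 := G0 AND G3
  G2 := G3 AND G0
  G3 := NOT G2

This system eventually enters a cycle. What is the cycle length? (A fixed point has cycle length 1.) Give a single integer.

Step 0: 0011
Step 1: G0=1(const) G1=G0&G3=0&1=0 G2=G3&G0=1&0=0 G3=NOT G2=NOT 1=0 -> 1000
Step 2: G0=1(const) G1=G0&G3=1&0=0 G2=G3&G0=0&1=0 G3=NOT G2=NOT 0=1 -> 1001
Step 3: G0=1(const) G1=G0&G3=1&1=1 G2=G3&G0=1&1=1 G3=NOT G2=NOT 0=1 -> 1111
Step 4: G0=1(const) G1=G0&G3=1&1=1 G2=G3&G0=1&1=1 G3=NOT G2=NOT 1=0 -> 1110
Step 5: G0=1(const) G1=G0&G3=1&0=0 G2=G3&G0=0&1=0 G3=NOT G2=NOT 1=0 -> 1000
State from step 5 equals state from step 1 -> cycle length 4

Answer: 4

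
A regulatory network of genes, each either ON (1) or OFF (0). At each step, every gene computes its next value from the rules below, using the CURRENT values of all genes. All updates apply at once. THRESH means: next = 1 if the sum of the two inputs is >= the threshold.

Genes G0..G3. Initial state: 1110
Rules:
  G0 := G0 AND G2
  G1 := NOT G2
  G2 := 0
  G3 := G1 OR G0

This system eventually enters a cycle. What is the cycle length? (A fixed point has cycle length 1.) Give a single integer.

Answer: 1

Derivation:
Step 0: 1110
Step 1: G0=G0&G2=1&1=1 G1=NOT G2=NOT 1=0 G2=0(const) G3=G1|G0=1|1=1 -> 1001
Step 2: G0=G0&G2=1&0=0 G1=NOT G2=NOT 0=1 G2=0(const) G3=G1|G0=0|1=1 -> 0101
Step 3: G0=G0&G2=0&0=0 G1=NOT G2=NOT 0=1 G2=0(const) G3=G1|G0=1|0=1 -> 0101
State from step 3 equals state from step 2 -> cycle length 1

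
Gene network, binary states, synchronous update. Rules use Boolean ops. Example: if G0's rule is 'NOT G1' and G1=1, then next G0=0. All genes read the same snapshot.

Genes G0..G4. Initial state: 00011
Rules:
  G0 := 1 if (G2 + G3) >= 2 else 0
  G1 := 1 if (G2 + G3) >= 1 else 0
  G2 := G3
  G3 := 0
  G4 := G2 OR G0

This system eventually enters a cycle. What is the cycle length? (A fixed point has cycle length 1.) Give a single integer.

Step 0: 00011
Step 1: G0=(0+1>=2)=0 G1=(0+1>=1)=1 G2=G3=1 G3=0(const) G4=G2|G0=0|0=0 -> 01100
Step 2: G0=(1+0>=2)=0 G1=(1+0>=1)=1 G2=G3=0 G3=0(const) G4=G2|G0=1|0=1 -> 01001
Step 3: G0=(0+0>=2)=0 G1=(0+0>=1)=0 G2=G3=0 G3=0(const) G4=G2|G0=0|0=0 -> 00000
Step 4: G0=(0+0>=2)=0 G1=(0+0>=1)=0 G2=G3=0 G3=0(const) G4=G2|G0=0|0=0 -> 00000
State from step 4 equals state from step 3 -> cycle length 1

Answer: 1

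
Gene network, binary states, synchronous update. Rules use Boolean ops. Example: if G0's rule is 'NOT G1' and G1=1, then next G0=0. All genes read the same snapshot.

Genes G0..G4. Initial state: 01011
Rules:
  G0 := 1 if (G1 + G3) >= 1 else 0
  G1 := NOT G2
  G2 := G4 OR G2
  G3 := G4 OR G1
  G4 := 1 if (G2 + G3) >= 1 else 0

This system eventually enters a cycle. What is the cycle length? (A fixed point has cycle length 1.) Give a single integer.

Step 0: 01011
Step 1: G0=(1+1>=1)=1 G1=NOT G2=NOT 0=1 G2=G4|G2=1|0=1 G3=G4|G1=1|1=1 G4=(0+1>=1)=1 -> 11111
Step 2: G0=(1+1>=1)=1 G1=NOT G2=NOT 1=0 G2=G4|G2=1|1=1 G3=G4|G1=1|1=1 G4=(1+1>=1)=1 -> 10111
Step 3: G0=(0+1>=1)=1 G1=NOT G2=NOT 1=0 G2=G4|G2=1|1=1 G3=G4|G1=1|0=1 G4=(1+1>=1)=1 -> 10111
State from step 3 equals state from step 2 -> cycle length 1

Answer: 1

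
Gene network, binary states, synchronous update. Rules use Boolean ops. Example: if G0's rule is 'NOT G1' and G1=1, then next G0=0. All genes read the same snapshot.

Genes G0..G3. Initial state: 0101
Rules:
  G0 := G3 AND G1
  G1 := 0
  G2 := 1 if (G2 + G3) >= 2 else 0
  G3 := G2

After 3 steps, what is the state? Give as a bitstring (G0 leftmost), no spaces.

Step 1: G0=G3&G1=1&1=1 G1=0(const) G2=(0+1>=2)=0 G3=G2=0 -> 1000
Step 2: G0=G3&G1=0&0=0 G1=0(const) G2=(0+0>=2)=0 G3=G2=0 -> 0000
Step 3: G0=G3&G1=0&0=0 G1=0(const) G2=(0+0>=2)=0 G3=G2=0 -> 0000

0000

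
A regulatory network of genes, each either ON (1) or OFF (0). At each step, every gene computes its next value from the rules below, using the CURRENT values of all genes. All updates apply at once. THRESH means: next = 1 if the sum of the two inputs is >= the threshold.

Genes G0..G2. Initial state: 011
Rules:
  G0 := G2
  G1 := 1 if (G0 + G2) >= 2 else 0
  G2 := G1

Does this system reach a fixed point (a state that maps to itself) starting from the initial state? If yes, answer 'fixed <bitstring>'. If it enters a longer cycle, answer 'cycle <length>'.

Answer: fixed 000

Derivation:
Step 0: 011
Step 1: G0=G2=1 G1=(0+1>=2)=0 G2=G1=1 -> 101
Step 2: G0=G2=1 G1=(1+1>=2)=1 G2=G1=0 -> 110
Step 3: G0=G2=0 G1=(1+0>=2)=0 G2=G1=1 -> 001
Step 4: G0=G2=1 G1=(0+1>=2)=0 G2=G1=0 -> 100
Step 5: G0=G2=0 G1=(1+0>=2)=0 G2=G1=0 -> 000
Step 6: G0=G2=0 G1=(0+0>=2)=0 G2=G1=0 -> 000
Fixed point reached at step 5: 000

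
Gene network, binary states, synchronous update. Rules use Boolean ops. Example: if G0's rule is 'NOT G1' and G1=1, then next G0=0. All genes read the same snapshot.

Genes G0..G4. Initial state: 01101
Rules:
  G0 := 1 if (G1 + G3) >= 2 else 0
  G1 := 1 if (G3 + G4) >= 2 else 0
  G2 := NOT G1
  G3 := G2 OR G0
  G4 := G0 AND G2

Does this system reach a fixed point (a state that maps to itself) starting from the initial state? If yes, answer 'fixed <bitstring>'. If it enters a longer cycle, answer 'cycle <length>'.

Step 0: 01101
Step 1: G0=(1+0>=2)=0 G1=(0+1>=2)=0 G2=NOT G1=NOT 1=0 G3=G2|G0=1|0=1 G4=G0&G2=0&1=0 -> 00010
Step 2: G0=(0+1>=2)=0 G1=(1+0>=2)=0 G2=NOT G1=NOT 0=1 G3=G2|G0=0|0=0 G4=G0&G2=0&0=0 -> 00100
Step 3: G0=(0+0>=2)=0 G1=(0+0>=2)=0 G2=NOT G1=NOT 0=1 G3=G2|G0=1|0=1 G4=G0&G2=0&1=0 -> 00110
Step 4: G0=(0+1>=2)=0 G1=(1+0>=2)=0 G2=NOT G1=NOT 0=1 G3=G2|G0=1|0=1 G4=G0&G2=0&1=0 -> 00110
Fixed point reached at step 3: 00110

Answer: fixed 00110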